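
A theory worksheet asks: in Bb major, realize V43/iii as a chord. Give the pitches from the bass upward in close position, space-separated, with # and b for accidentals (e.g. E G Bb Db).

E G A C#

V43/iii is a secondary dominant — the dominant seventh of iii. iii in Bb major is D, so the applied chord's root is A, a perfect fifth above.
Building a dominant seventh chord on A gives A-C#-E-G.
With the 43 figure the chord is in second inversion; from the bass E upward in close position it reads E-G-A-C#.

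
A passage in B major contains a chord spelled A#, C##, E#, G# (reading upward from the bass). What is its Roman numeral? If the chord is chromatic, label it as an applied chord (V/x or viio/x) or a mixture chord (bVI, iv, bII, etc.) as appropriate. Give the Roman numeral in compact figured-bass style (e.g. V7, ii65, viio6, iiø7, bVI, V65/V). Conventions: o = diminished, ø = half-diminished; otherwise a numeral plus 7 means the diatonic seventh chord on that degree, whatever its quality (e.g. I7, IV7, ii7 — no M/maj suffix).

V7/iii

The pitches A#-C##-E#-G# form a dominant seventh chord rooted on A#.
A# is not a diatonic chord root with this quality in B major, but it lies a perfect fifth above D# (iii), so the chord functions as an applied dominant of iii.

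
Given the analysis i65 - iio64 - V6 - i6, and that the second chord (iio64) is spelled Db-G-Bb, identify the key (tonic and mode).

F minor

The chord Gdim/Db is a diminished triad rooted on G; its label is iio64.
Counting down one scale step from G places the tonic on F; a diminished triad on degree 2 is diatonic only in minor.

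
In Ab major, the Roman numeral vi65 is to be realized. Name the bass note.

Ab

vi in Ab major has root F; the chord is F-Ab-C-Eb.
The figure 65 means first inversion — the third is in the bass.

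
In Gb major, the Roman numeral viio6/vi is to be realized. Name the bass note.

F

The applied chord viio6/vi is rooted on D: D-F-Ab.
The figure 6 means first inversion — the third is in the bass.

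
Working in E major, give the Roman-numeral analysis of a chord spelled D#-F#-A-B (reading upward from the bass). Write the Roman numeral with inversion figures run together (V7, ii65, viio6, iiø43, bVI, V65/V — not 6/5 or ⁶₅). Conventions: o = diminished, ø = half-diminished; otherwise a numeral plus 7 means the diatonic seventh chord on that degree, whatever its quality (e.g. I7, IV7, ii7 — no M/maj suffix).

The pitches B-D#-F#-A form a dominant seventh chord rooted on B.
In E major, B is the dominant; the diatonic dominant seventh chord there is V7.
With D# in the bass the chord is in first inversion, so the figured bass is 65.

V65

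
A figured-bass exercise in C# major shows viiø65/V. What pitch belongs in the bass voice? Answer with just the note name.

A#

The applied chord viiø65/V is rooted on F##: F##-A#-C#-E#.
The figure 65 means first inversion — the third is in the bass.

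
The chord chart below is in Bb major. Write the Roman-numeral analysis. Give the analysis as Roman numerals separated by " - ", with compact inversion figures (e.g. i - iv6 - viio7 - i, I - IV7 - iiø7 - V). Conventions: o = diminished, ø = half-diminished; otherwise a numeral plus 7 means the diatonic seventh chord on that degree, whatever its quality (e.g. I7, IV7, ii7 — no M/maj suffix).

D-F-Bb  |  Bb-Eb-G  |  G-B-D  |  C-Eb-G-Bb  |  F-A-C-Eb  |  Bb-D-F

I6 - IV64 - V/ii - ii7 - V7 - I

D-F-Bb: major triad on Bb = scale degree 1 → I6.
Bb-Eb-G: root Eb is the subdominant; major triad there is IV64.
G-B-D: chromatic; G is V of ii, so V/ii.
C-Eb-G-Bb: minor seventh chord on C = scale degree 2 → ii7.
F-A-C-Eb: root F is the dominant; dominant seventh chord there is V7.
Bb-D-F: root Bb is the tonic; major triad there is I.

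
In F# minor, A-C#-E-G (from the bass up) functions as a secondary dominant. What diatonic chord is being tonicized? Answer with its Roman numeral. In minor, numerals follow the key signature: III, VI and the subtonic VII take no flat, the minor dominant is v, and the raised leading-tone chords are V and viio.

The chord is a dominant seventh chord on A.
A dominant resolves down a perfect fifth: A → D. In F# minor, D is scale degree 6, i.e. VI.

VI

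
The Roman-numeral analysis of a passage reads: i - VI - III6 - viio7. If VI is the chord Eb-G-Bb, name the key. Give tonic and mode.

G minor

The chord Eb is a major triad rooted on Eb; its label is VI.
VI on Eb implies Eb is the submediant; that puts the tonic at G, and the uppercase numeral fits minor mode.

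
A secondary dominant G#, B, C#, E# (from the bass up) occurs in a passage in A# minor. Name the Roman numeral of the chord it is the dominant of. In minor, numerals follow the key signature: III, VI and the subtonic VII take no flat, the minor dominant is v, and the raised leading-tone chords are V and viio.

VI

The chord is a dominant seventh chord on C#.
A dominant resolves down a perfect fifth: C# → F#. In A# minor, F# is scale degree 6, i.e. VI.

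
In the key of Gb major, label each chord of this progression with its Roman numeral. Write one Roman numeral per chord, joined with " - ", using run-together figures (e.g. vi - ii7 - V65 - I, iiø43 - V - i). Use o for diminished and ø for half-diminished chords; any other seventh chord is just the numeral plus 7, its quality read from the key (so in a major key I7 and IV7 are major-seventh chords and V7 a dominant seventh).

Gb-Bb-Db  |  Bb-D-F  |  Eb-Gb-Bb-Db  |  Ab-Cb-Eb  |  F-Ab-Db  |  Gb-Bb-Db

I - V/vi - vi7 - ii - V6 - I

Gb-Bb-Db has root Gb, degree 1 in Gb major, so I.
Bb-D-F is the secondary dominant of vi (major triad on Bb): V/vi.
Eb-Gb-Bb-Db: root Eb is the submediant; minor seventh chord there is vi7.
Ab-Cb-Eb has root Ab, degree 2 in Gb major, so ii.
F-Ab-Db has root Db, degree 5 in Gb major, so V6.
Gb-Bb-Db has root Gb, degree 1 in Gb major, so I.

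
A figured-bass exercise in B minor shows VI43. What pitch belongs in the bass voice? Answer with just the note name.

D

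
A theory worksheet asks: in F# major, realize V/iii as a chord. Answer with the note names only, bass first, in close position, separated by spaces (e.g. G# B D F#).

E# G## B#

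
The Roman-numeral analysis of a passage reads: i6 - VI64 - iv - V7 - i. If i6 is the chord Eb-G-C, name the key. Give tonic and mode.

The anchor chord is a minor triad on C, labeled i6.
If C is scale degree 1 and the mode makes that degree carry a minor triad, the tonic is C and the mode is minor.

C minor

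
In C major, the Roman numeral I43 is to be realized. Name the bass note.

I in C major has root C; the chord is C-E-G-B.
The figure 43 means second inversion — the fifth is in the bass.

G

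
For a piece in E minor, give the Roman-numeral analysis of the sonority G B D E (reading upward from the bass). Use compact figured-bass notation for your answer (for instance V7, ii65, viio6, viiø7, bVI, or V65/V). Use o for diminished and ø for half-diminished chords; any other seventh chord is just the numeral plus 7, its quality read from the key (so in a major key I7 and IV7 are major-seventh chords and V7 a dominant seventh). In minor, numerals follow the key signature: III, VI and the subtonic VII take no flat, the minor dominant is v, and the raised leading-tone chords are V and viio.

i65

Stacked in thirds the chord is E-G-B-D: a minor seventh chord on E.
In E minor, E is the tonic; the diatonic minor seventh chord there is i7.
With G in the bass the chord is in first inversion, so the figured bass is 65.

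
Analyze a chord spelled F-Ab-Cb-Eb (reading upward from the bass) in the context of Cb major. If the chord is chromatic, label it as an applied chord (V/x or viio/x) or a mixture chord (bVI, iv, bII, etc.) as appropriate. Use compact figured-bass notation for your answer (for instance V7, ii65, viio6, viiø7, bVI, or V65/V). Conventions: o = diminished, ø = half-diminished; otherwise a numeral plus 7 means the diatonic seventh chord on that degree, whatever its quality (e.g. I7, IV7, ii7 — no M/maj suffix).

Stacked in thirds the chord is F-Ab-Cb-Eb: a half-diminished seventh chord on F.
F sits a half step below Gb (V in Cb major); a diminished chord there is the applied leading-tone chord of V.

viiø7/V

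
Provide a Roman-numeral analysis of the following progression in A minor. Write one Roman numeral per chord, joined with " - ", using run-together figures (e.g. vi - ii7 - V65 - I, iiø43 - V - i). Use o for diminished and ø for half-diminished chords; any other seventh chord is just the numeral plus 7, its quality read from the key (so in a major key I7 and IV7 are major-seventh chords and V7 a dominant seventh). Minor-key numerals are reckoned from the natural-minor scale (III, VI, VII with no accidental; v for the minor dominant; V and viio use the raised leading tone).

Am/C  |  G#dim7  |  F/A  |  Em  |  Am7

Am/C: root A is the tonic; minor triad there is i6.
G#dim7: root G# is the leading tone; fully diminished seventh chord there is viio7.
F/A: root F is the submediant; major triad there is VI6.
Em: root E is the dominant; minor triad there is v.
Am7: root A is the tonic; minor seventh chord there is i7.

i6 - viio7 - VI6 - v - i7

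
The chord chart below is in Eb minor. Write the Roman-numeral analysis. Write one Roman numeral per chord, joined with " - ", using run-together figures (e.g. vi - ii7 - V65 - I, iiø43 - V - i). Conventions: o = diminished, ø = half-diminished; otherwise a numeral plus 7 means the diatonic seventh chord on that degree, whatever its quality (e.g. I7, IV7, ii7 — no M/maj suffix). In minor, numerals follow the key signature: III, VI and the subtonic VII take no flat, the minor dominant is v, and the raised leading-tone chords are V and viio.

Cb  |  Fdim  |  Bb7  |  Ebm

VI - iio - V7 - i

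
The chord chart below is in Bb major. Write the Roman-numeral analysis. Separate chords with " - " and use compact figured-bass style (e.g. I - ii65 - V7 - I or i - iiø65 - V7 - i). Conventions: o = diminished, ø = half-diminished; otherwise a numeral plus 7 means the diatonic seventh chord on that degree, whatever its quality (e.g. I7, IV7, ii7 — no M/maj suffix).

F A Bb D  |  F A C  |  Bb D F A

I43 - V - I7

F-A-Bb-D has root Bb, degree 1 in Bb major, so I43.
F-A-C: root F is the dominant; major triad there is V.
Bb-D-F-A has root Bb, degree 1 in Bb major, so I7.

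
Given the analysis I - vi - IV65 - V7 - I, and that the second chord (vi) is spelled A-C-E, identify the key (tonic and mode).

C major

vi is given as A-C-E — a minor triad with root A.
Counting down 5 scale steps from A places the tonic on C; a minor triad on degree 6 is diatonic only in major.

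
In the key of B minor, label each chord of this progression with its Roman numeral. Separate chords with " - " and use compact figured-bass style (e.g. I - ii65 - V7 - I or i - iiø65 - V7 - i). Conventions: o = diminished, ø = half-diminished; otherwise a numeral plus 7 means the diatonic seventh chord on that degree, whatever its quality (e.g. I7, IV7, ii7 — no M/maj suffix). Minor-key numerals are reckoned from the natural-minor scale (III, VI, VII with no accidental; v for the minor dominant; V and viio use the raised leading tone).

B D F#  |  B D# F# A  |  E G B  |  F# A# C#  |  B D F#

i - V7/iv - iv - V - i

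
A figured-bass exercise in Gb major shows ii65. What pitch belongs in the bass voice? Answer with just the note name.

ii in Gb major has root Ab; the chord is Ab-Cb-Eb-Gb.
The figure 65 means first inversion — the third is in the bass.

Cb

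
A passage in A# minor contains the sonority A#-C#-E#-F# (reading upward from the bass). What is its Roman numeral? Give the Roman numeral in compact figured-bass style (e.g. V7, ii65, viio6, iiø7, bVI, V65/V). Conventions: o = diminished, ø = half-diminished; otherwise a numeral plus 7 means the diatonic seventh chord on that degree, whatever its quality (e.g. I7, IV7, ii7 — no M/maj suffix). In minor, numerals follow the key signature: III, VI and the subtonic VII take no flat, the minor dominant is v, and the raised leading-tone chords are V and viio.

VI65

Stacked in thirds the chord is F#-A#-C#-E#: a major seventh chord on F#.
F# is scale degree 6 in A# minor, and a major seventh chord on that degree is written VI7.
With A# in the bass the chord is in first inversion, so the figured bass is 65.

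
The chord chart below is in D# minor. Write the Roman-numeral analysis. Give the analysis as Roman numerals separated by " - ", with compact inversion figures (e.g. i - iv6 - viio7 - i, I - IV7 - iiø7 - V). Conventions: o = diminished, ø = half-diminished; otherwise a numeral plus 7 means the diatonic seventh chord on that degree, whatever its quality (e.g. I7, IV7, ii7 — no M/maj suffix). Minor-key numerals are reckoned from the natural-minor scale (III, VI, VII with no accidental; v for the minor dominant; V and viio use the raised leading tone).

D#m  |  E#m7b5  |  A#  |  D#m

i - iiø7 - V - i

D#m has root D#, degree 1 in D# minor, so i.
E#m7b5 has root E#, degree 2 in D# minor, so iiø7.
A# has root A#, degree 5 in D# minor, so V.
D#m: root D# is the tonic; minor triad there is i.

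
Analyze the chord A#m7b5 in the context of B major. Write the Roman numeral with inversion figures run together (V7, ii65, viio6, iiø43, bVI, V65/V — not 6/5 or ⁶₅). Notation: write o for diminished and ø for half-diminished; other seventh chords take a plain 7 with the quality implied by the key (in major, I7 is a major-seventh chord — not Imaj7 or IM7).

viiø7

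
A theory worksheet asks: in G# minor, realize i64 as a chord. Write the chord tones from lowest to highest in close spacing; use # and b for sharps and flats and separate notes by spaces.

D# G# B

In G# minor, the tonic is G#, and the diatonic chord built there is a minor triad.
That chord is spelled G#-B-D#.
With the 64 figure the chord is in second inversion; from the bass D# upward in close position it reads D#-G#-B.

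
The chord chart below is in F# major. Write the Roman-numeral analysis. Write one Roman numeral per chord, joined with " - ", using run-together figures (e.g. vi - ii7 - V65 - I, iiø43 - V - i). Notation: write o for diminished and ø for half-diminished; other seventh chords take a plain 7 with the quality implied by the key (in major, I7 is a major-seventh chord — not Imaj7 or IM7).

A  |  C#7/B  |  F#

bIII - V42 - I

A: A with this quality isn't in the key; it's bIII, borrowed from the parallel minor.
C#7/B: dominant seventh chord on C# = scale degree 5 → V42.
F# has root F#, degree 1 in F# major, so I.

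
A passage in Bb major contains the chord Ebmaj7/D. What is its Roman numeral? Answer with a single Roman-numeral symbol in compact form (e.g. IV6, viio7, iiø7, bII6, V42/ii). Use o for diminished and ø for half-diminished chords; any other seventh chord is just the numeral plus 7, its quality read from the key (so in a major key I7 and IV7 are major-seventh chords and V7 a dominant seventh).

The pitches Eb-G-Bb-D form a major seventh chord rooted on Eb.
In Bb major, Eb is the subdominant; the diatonic major seventh chord there is IV7.
With D in the bass the chord is in third inversion, so the figured bass is 42.

IV42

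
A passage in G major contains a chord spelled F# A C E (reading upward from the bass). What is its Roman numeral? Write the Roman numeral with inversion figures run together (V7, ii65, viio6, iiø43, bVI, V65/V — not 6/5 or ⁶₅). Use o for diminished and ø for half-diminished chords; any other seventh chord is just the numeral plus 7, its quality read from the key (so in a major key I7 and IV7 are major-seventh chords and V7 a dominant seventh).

viiø7

The pitches F#-A-C-E form a half-diminished seventh chord rooted on F#.
F# is scale degree 7 in G major, and a half-diminished seventh chord on that degree is written viiø7.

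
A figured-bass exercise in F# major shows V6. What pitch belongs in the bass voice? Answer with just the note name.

V in F# major has root C#; the chord is C#-E#-G#.
The figure 6 means first inversion — the third is in the bass.

E#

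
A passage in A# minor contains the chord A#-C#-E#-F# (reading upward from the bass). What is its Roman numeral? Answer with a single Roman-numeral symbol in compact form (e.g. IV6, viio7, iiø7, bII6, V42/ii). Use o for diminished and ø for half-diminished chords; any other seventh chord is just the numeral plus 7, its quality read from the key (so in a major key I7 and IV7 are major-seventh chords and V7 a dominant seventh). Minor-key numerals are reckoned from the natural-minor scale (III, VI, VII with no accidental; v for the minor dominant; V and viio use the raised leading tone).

VI65

The pitches F#-A#-C#-E# form a major seventh chord rooted on F#.
F# is scale degree 6 in A# minor, and a major seventh chord on that degree is written VI7.
With A# in the bass the chord is in first inversion, so the figured bass is 65.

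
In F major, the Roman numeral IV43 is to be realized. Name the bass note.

F

IV in F major has root Bb; the chord is Bb-D-F-A.
The figure 43 means second inversion — the fifth is in the bass.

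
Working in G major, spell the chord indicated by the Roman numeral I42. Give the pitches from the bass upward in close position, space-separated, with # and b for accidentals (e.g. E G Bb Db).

F# G B D

In G major, scale degree 1 is G, and the diatonic chord built there is a major seventh chord.
Stacking thirds from G gives G-B-D-F#.
With the 42 figure the chord is in third inversion; from the bass F# upward in close position it reads F#-G-B-D.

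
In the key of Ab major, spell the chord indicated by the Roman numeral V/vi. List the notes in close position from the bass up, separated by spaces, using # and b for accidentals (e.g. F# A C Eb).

C E G

The slash means an applied dominant: we want the dominant of vi. In Ab major, vi is F minor, and its dominant is built on C.
Building a major triad on C gives C-E-G.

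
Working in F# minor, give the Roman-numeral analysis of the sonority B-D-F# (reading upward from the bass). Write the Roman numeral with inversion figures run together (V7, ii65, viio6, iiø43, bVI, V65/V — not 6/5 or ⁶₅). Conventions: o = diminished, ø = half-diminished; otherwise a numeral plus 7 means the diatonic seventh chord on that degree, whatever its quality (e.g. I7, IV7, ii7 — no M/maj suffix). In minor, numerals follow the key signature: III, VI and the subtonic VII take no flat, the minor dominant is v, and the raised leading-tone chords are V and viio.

iv

Stacked in thirds the chord is B-D-F#: a minor triad on B.
B is scale degree 4 in F# minor, and a minor triad on that degree is written iv.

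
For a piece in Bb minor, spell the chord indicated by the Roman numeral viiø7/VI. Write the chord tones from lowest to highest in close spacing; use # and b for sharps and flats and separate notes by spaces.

The slash marks an applied leading-tone chord: viio of VI. In Bb minor, VI is Gb, so the leading tone to it is F, a half step below.
Building a half-diminished seventh chord on F gives F-Ab-Cb-Eb.

F Ab Cb Eb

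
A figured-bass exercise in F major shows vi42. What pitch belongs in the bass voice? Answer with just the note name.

vi in F major has root D; the chord is D-F-A-C.
The figure 42 means third inversion — the seventh is in the bass.

C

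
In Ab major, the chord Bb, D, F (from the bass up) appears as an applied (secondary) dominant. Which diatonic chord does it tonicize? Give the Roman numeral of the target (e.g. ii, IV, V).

V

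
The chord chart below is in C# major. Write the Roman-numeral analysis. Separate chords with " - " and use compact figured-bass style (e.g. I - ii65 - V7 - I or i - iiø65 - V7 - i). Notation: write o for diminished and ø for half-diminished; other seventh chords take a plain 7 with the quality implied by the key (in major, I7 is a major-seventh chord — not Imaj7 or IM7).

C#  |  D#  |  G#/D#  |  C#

C#: major triad on C# = scale degree 1 → I.
D#: chromatic; D# is V of V, so V/V.
G#/D#: major triad on G# = scale degree 5 → V64.
C#: root C# is the tonic; major triad there is I.

I - V/V - V64 - I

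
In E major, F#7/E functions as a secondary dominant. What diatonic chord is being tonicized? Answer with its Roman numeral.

V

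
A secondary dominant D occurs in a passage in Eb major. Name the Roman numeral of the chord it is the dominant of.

The chord is a major triad on D.
A dominant resolves down a perfect fifth: D → G. In Eb major, G is scale degree 3, i.e. iii.

iii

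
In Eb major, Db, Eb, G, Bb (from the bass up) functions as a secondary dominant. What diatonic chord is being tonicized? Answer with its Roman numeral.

IV

The chord is a dominant seventh chord on Eb.
A dominant resolves down a perfect fifth: Eb → Ab. In Eb major, Ab is scale degree 4, i.e. IV.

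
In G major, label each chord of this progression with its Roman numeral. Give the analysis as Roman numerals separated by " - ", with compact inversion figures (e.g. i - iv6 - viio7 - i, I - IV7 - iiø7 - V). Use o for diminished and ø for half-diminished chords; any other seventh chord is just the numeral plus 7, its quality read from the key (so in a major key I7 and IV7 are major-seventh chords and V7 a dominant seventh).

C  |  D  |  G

C: major triad on C = scale degree 4 → IV.
D: root D is the dominant; major triad there is V.
G: major triad on G = scale degree 1 → I.

IV - V - I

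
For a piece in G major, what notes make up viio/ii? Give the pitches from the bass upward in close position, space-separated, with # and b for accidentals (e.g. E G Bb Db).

G# B D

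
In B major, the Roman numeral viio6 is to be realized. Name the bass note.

viio in B major has root A#; the chord is A#-C#-E.
The figure 6 means first inversion — the third is in the bass.

C#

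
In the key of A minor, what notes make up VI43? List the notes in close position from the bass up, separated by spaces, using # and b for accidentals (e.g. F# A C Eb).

In A minor, scale degree 6 is F, and the diatonic chord built there is a major seventh chord.
That chord is spelled F-A-C-E.
With the 43 figure the chord is in second inversion; from the bass C upward in close position it reads C-E-F-A.

C E F A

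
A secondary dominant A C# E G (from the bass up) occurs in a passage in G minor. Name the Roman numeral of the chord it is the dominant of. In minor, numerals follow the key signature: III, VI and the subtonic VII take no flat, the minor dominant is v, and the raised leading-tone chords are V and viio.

The chord is a dominant seventh chord on A.
A dominant resolves down a perfect fifth: A → D. In G minor, D is scale degree 5, i.e. V.

V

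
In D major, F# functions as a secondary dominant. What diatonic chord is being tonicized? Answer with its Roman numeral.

vi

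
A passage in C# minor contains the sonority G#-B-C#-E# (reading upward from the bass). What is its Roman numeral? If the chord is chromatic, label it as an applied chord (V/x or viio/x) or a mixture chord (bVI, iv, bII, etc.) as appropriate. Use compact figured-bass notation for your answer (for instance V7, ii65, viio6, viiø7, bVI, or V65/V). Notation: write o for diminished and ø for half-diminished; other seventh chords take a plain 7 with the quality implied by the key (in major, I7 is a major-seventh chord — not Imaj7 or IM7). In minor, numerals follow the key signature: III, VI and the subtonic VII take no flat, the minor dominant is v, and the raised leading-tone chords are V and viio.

V43/iv

Stacked in thirds the chord is C#-E#-G#-B: a dominant seventh chord on C#.
C# is not a diatonic chord root with this quality in C# minor, but it lies a perfect fifth above F# (iv), so the chord functions as an applied dominant of iv.
With G# in the bass the chord is in second inversion, so the figured bass is 43.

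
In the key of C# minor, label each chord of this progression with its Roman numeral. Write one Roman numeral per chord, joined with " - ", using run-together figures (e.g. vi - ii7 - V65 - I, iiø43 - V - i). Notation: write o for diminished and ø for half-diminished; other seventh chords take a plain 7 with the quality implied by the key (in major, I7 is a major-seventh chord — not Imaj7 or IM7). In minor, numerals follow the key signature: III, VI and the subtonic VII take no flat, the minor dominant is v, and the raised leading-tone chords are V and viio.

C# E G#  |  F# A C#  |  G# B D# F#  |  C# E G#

C#-E-G# has root C#, degree 1 in C# minor, so i.
F#-A-C#: root F# is the subdominant; minor triad there is iv.
G#-B-D#-F# has root G#, degree 5 in C# minor, so v7.
C#-E-G#: minor triad on C# = scale degree 1 → i.

i - iv - v7 - i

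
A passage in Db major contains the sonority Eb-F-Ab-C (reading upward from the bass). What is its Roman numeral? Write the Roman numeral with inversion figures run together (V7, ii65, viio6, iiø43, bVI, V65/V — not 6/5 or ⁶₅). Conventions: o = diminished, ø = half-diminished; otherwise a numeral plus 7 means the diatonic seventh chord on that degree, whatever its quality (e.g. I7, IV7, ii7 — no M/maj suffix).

iii42

Stacked in thirds the chord is F-Ab-C-Eb: a minor seventh chord on F.
In Db major, F is the mediant; the diatonic minor seventh chord there is iii7.
With Eb in the bass the chord is in third inversion, so the figured bass is 42.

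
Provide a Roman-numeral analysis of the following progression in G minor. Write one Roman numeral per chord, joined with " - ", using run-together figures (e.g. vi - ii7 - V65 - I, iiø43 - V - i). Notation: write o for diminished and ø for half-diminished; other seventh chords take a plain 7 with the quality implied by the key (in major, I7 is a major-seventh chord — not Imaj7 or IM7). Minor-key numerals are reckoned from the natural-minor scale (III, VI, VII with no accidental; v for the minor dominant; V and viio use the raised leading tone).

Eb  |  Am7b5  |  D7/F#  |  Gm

VI - iiø7 - V65 - i

Eb: root Eb is the submediant; major triad there is VI.
Am7b5: half-diminished seventh chord on A = scale degree 2 → iiø7.
D7/F#: dominant seventh chord on D = scale degree 5 → V65.
Gm: minor triad on G = scale degree 1 → i.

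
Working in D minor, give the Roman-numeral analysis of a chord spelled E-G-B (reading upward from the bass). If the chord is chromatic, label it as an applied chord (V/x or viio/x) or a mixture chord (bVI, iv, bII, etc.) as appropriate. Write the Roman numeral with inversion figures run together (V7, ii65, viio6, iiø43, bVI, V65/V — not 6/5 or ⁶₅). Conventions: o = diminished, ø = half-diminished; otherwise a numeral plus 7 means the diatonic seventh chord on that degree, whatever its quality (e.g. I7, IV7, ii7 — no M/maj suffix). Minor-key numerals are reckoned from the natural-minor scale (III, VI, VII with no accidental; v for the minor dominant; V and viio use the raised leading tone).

The pitches E-G-B form a minor triad rooted on E.
E is the second degree of D minor. This is the minor supertonic, borrowed from the parallel major (the Dorian ii).

ii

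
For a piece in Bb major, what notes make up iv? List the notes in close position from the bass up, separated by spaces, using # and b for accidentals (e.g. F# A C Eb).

Eb Gb Bb

Scale degree 4 in Bb major is Eb; here the chord built on it is altered to a minor triad. iv is the minor subdominant, borrowed from the parallel minor.
So the chord is Eb-Gb-Bb.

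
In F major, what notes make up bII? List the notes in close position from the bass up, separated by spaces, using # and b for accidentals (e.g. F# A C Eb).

Gb Bb Db

Scale degree 2 in F major is G; lowering it a half step gives Gb. bII is the Neapolitan chord — a major triad on the lowered second degree.
So the chord is Gb-Bb-Db, a major triad.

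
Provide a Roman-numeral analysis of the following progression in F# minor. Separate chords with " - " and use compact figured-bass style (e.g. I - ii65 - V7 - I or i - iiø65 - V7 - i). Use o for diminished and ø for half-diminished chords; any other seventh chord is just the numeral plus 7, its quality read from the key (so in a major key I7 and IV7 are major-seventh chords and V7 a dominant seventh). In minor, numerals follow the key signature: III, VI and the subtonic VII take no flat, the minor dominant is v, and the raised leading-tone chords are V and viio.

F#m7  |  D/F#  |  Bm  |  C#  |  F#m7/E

i7 - VI6 - iv - V - i42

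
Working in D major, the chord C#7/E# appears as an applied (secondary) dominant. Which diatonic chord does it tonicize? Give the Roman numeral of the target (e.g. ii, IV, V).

The chord is a dominant seventh chord on C#.
A dominant resolves down a perfect fifth: C# → F#. In D major, F# is scale degree 3, i.e. iii.

iii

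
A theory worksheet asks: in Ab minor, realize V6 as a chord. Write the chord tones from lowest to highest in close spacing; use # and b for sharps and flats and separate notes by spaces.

In Ab minor, the fifth degree is Eb. The dominant is major (leading tone raised), so V is a major triad.
That chord is spelled Eb-G-Bb.
The figured bass 6 indicates first inversion, placing the third (G) in the bass: G-Bb-Eb.

G Bb Eb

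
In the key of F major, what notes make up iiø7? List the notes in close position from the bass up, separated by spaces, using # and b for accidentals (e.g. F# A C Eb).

G Bb Db F

Scale degree 2 in F major is G; here the chord built on it is altered to a half-diminished seventh chord. iiø7 is the half-diminished supertonic seventh, borrowed from the parallel minor.
So the chord is G-Bb-Db-F, a half-diminished seventh chord.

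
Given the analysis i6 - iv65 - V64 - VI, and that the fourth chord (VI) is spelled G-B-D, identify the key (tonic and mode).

B minor

The chord G is a major triad rooted on G; its label is VI.
VI on G implies G is the submediant; that puts the tonic at B, and the uppercase numeral fits minor mode.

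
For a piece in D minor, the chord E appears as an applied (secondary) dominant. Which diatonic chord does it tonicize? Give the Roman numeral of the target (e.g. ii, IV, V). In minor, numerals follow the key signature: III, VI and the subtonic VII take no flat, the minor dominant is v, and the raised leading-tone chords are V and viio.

V

The chord is a major triad on E.
A dominant resolves down a perfect fifth: E → A. In D minor, A is scale degree 5, i.e. V.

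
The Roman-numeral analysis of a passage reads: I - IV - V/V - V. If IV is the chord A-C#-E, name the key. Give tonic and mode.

The chord A is a major triad rooted on A; its label is IV.
Counting down 3 scale steps from A places the tonic on E; a major triad on degree 4 is diatonic only in major.

E major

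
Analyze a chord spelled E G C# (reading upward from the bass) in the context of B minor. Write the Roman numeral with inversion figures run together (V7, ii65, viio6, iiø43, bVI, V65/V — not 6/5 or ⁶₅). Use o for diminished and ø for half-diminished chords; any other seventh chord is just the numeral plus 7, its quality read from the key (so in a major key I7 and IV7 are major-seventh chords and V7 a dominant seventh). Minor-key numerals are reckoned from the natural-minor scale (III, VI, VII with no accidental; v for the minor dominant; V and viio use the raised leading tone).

Stacked in thirds the chord is C#-E-G: a diminished triad on C#.
In B minor, C# is the supertonic; the diatonic diminished triad there is iio.
With E in the bass the chord is in first inversion, so the figured bass is 6.

iio6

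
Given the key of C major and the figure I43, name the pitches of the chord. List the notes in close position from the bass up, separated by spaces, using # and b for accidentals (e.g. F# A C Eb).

G B C E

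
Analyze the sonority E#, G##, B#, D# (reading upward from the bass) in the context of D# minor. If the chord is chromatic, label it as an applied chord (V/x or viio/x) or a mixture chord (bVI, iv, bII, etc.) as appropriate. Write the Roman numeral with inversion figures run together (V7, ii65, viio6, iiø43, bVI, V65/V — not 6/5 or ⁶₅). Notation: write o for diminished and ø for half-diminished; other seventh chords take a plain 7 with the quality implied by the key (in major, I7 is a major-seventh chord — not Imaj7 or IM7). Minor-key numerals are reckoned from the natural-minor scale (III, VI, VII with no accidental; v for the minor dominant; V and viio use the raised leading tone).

Stacked in thirds the chord is E#-G##-B#-D#: a dominant seventh chord on E#.
E# is not a diatonic chord root with this quality in D# minor, but it lies a perfect fifth above A# (V), so the chord functions as an applied dominant of V.

V7/V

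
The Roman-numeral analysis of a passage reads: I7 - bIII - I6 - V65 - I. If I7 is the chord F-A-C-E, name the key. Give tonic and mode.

F major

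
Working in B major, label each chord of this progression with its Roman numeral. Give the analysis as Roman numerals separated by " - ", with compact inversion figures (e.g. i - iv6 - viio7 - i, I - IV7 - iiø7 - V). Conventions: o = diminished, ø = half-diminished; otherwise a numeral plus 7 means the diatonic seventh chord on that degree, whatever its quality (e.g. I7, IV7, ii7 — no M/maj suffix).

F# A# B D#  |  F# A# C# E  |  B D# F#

I43 - V7 - I

F#-A#-B-D# has root B, degree 1 in B major, so I43.
F#-A#-C#-E: root F# is the dominant; dominant seventh chord there is V7.
B-D#-F# has root B, degree 1 in B major, so I.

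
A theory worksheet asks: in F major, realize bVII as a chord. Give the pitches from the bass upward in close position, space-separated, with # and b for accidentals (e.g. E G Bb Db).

Eb G Bb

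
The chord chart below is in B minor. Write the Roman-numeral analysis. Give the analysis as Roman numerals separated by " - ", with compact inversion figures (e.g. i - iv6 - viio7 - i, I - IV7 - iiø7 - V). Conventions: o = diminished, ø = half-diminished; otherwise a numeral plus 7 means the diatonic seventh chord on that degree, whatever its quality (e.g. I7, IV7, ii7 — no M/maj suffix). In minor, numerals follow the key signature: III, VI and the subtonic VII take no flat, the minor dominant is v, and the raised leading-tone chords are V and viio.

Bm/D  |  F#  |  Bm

Bm/D: root B is the tonic; minor triad there is i6.
F#: major triad on F# = scale degree 5 → V.
Bm: minor triad on B = scale degree 1 → i.

i6 - V - i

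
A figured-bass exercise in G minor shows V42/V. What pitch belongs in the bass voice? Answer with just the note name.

The applied chord V42/V is rooted on A: A-C#-E-G.
The figure 42 means third inversion — the seventh is in the bass.

G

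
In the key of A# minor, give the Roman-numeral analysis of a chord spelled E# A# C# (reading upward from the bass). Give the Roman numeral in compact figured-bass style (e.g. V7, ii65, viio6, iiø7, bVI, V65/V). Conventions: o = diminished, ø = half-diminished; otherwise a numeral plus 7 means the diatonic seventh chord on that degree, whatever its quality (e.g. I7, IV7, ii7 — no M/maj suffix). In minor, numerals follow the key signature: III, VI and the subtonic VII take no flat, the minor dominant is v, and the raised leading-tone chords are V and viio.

i64

Stacked in thirds the chord is A#-C#-E#: a minor triad on A#.
A# is scale degree 1 in A# minor, and a minor triad on that degree is written i.
With E# in the bass the chord is in second inversion, so the figured bass is 64.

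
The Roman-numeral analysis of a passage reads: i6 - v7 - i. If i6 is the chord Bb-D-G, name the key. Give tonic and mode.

i6 is given as Bb-D-G — a minor triad with root G.
If G is scale degree 1 and the mode makes that degree carry a minor triad, the tonic is G and the mode is minor.

G minor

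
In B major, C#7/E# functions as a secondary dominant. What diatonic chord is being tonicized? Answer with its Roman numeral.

The chord is a dominant seventh chord on C#.
A dominant resolves down a perfect fifth: C# → F#. In B major, F# is scale degree 5, i.e. V.

V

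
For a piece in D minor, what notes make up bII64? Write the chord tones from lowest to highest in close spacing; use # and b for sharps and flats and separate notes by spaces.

Bb Eb G

bII64 is the Neapolitan chord — a major triad on the lowered second degree. In D minor that root is Eb.
So the chord is Eb-G-Bb.
The figured bass 64 indicates second inversion, placing the fifth (Bb) in the bass: Bb-Eb-G.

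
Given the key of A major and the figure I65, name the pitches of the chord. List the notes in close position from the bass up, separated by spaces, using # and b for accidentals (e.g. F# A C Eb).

The numeral's case and figure indicate a major seventh chord. In A major its root, the tonic, is A.
That chord is spelled A-C#-E-G#.
With the 65 figure the chord is in first inversion; from the bass C# upward in close position it reads C#-E-G#-A.

C# E G# A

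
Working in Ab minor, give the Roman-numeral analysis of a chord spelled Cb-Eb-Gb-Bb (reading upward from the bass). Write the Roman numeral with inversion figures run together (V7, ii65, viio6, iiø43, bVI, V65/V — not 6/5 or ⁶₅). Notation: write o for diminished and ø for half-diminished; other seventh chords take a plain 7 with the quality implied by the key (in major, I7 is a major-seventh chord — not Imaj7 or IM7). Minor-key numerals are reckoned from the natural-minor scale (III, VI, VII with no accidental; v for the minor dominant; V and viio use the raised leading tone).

Stacked in thirds the chord is Cb-Eb-Gb-Bb: a major seventh chord on Cb.
In Ab minor, Cb is the mediant; the diatonic major seventh chord there is III7.

III7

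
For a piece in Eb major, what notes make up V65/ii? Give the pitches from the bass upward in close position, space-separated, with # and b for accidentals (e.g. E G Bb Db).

E G Bb C

V65/ii is a secondary dominant — the dominant seventh of ii. ii in Eb major is F, so the applied chord's root is C, a perfect fifth above.
Building a dominant seventh chord on C gives C-E-G-Bb.
The figured bass 65 indicates first inversion, placing the third (E) in the bass: E-G-Bb-C.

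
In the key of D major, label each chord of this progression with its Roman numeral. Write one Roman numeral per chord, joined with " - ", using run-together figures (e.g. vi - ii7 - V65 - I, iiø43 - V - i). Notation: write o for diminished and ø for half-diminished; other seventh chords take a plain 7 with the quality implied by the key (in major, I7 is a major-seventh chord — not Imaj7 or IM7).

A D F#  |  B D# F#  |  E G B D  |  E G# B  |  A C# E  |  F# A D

I64 - V/ii - ii7 - V/V - V - I6

A-D-F#: major triad on D = scale degree 1 → I64.
B-D#-F#: chromatic; B is V of ii, so V/ii.
E-G-B-D: root E is the supertonic; minor seventh chord there is ii7.
E-G#-B: a major triad on E, the applied dominant of V → V/V.
A-C#-E has root A, degree 5 in D major, so V.
F#-A-D: root D is the tonic; major triad there is I6.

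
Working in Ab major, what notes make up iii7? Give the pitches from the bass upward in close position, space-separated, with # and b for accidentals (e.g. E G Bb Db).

C Eb G Bb

The numeral's case and figure indicate a minor seventh chord. In Ab major its root, the third degree, is C.
That chord is spelled C-Eb-G-Bb.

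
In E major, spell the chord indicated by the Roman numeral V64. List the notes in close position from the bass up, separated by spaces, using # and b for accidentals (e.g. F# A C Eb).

F# B D#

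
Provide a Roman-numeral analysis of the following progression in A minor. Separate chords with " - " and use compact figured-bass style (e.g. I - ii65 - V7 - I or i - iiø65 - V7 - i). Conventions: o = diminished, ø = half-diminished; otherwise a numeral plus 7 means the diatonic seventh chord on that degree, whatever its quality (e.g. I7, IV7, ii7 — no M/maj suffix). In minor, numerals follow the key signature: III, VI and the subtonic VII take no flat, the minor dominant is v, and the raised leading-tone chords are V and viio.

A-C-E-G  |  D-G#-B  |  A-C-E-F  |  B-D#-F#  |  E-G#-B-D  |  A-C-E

A-C-E-G: minor seventh chord on A = scale degree 1 → i7.
D-G#-B: root G# is the leading tone; diminished triad there is viio64.
A-C-E-F: major seventh chord on F = scale degree 6 → VI65.
B-D#-F# is the secondary dominant of V (major triad on B): V/V.
E-G#-B-D has root E, degree 5 in A minor, so V7.
A-C-E: root A is the tonic; minor triad there is i.

i7 - viio64 - VI65 - V/V - V7 - i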